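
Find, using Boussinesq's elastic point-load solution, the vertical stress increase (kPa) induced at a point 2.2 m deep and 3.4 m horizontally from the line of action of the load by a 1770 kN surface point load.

Boussinesq vertical stress below a point load on an elastic half-space:
Δσ_z = 3P/(2πz²) · [1 + (r/z)²]^(−5/2)
r/z = 3.4/2.2 = 1.5455; [1+(r/z)²]^(−5/2) = 0.047316.
Δσ_z = 3×1770/(2π×2.2²) × 0.047316 = 174.61 × 0.047316 = 8.262 kPa

Δσ_z ≈ 8.26 kPa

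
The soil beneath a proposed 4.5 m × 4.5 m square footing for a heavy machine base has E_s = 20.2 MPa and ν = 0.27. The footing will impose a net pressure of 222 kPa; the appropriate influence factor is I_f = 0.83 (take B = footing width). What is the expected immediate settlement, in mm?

Immediate (elastic) settlement: S_e = q·B·(1−ν²)/E_s · I_f.
E_s = 20.2 MPa = 20200 kPa.
S_e = 222 × 4.5 × (1 − 0.27²) / 20200 × 0.83
    = 222 × 4.5 × 0.9271 / 20200 × 0.83
    = 0.03806 m = 38.06 mm

S_e ≈ 38.1 mm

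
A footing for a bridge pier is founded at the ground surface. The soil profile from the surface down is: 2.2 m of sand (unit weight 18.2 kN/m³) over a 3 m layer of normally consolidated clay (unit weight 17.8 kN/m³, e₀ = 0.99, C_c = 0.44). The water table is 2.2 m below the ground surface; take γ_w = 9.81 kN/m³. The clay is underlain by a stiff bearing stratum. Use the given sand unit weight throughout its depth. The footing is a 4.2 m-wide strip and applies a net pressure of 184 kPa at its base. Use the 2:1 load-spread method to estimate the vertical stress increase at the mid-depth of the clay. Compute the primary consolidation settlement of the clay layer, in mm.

S_c ≈ 305 mm

Mid-depth of clay below the ground surface: z = 2.2 + 3/2 = 3.7 m.
Total vertical stress at mid-clay: σ_v = 18.2×2.2 + 17.8×1.5 = 66.74 kPa.
Pore pressure: u = 9.81×(3.7 − 2.2) = 14.715 kPa.
Initial effective stress: σ'_0 = σ_v − u = 66.74 − 14.715 = 52.025 kPa.
Stress increase at mid-clay by the 2:1 spreading method:
Δσ = qB/(B+z) = 184×4.2/(4.2+3.7) = 97.823 kPa
Final effective stress: σ'_f = σ'_0 + Δσ = 52.025 + 97.823 = 149.85 kPa.
Normally consolidated clay, so the full stress increment lies on the virgin compression line:
S_c = C_c·H/(1+e₀)·log₁₀(σ'_f/σ'_0) = 0.44×3/(1+0.99)×log₁₀(149.85/52.025)
    = 0.66332 × 0.45944 = 0.3048 m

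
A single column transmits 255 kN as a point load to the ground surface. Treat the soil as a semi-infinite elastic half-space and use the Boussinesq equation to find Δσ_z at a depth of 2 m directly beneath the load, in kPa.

Boussinesq vertical stress below a point load on an elastic half-space:
Δσ_z = 3P/(2πz²) · [1 + (r/z)²]^(−5/2)
r/z = 0/2 = 0; [1+(r/z)²]^(−5/2) = 1.
Δσ_z = 3×255/(2π×2²) × 1 = 30.438 × 1 = 30.44 kPa

Δσ_z ≈ 30.4 kPa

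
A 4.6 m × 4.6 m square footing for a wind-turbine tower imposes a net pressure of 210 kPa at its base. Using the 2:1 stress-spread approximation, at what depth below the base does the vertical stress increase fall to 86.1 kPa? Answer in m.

2:1 spreading — at depth z the loaded area has grown by z in each plan dimension:
qB²/(B+z)² = Δσ_z ⇒ z = B(√(q/Δσ_z) − 1) = 4.6×(√(210/86.1) − 1) = 2.584 m

z ≈ 2.58 m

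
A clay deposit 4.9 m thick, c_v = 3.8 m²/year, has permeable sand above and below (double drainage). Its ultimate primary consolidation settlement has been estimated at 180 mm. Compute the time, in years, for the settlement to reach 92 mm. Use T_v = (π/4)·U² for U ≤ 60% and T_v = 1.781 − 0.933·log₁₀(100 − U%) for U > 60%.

t ≈ 0.324 years

Drainage path length: H_d = H/2 = 2.45 m (double drainage).
U = S(t)/S_ult = 92/180 = 0.5111.
U ≤ 60%: T_v = (π/4)·U² = (π/4)×0.51111² = 0.20517.
t = T_v·H_d²/c_v = 0.20517×2.45²/3.8 = 0.3241 years.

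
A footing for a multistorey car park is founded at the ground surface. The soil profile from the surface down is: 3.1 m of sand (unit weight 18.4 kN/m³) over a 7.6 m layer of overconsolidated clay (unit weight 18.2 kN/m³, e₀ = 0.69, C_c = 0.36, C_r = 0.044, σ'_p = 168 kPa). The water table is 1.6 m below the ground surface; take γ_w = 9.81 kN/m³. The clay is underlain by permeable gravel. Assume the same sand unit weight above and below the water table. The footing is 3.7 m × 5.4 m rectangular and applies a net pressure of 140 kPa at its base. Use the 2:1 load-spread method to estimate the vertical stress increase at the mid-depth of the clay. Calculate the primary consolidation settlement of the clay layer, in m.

S_c ≈ 0.0218 m

Mid-depth of clay below the ground surface: z = 3.1 + 7.6/2 = 6.9 m.
Total vertical stress at mid-clay: σ_v = 18.4×3.1 + 18.2×3.8 = 126.2 kPa.
Pore pressure: u = 9.81×(6.9 − 1.6) = 51.993 kPa.
Initial effective stress: σ'_0 = σ_v − u = 126.2 − 51.993 = 74.207 kPa.
Stress increase at mid-clay by the 2:1 spreading method:
Δσ = qBL/((B+z)(L+z)) = 140×3.7×5.4/((3.7+6.9)(5.4+6.9)) = 21.454 kPa
Final effective stress: σ'_f = 74.207 + 21.454 = 95.661 kPa.
σ'_f = 95.661 ≤ σ'_p = 168 kPa, so the clay remains overconsolidated and only the recompression index applies:
S_c = C_r·H/(1+e₀)·log₁₀(σ'_f/σ'_0) = 0.044×7.6/1.69×log₁₀(95.661/74.207)
    = 0.19787 × 0.11029 = 0.02182 m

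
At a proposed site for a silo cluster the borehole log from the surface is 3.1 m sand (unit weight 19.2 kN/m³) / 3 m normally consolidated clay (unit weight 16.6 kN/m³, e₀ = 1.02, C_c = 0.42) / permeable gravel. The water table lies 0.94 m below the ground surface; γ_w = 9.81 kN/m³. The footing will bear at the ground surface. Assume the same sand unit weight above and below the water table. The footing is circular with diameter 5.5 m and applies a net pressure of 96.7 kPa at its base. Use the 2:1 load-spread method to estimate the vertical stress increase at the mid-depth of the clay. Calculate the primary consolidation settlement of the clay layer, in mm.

Mid-depth of clay below the ground surface: z = 3.1 + 3/2 = 4.6 m.
Total vertical stress at mid-clay: σ_v = 19.2×3.1 + 16.6×1.5 = 84.42 kPa.
Pore pressure: u = 9.81×(4.6 − 0.94) = 35.905 kPa.
Initial effective stress: σ'_0 = σ_v − u = 84.42 − 35.905 = 48.515 kPa.
Stress increase at mid-clay by the 2:1 spreading method:
Δσ ≈ qD²/(D+z)² = 96.7×5.5²/(5.5+4.6)² = 28.675 kPa
Final effective stress: σ'_f = σ'_0 + Δσ = 48.515 + 28.675 = 77.19 kPa.
Normally consolidated clay, so the full stress increment lies on the virgin compression line:
S_c = C_c·H/(1+e₀)·log₁₀(σ'_f/σ'_0) = 0.42×3/(1+1.02)×log₁₀(77.19/48.515)
    = 0.62376 × 0.20169 = 0.1258 m

S_c ≈ 126 mm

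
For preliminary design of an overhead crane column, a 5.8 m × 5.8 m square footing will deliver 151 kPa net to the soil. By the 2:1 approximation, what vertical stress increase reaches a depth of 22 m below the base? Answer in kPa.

Δσ_z ≈ 6.57 kPa

By the 2:1 method the load spreads at 1 horizontal : 2 vertical, so at depth z the loaded area has grown by z in each plan dimension:
Δσ = qBL/((B+z)(L+z)) = 151×5.8×5.8/((5.8+22)(5.8+22)) = 6.5727 kPa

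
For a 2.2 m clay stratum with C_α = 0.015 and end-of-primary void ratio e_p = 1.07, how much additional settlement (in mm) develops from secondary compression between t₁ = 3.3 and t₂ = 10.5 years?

Secondary compression: S_s = C_α·H/(1+e_p)·log₁₀(t₂/t₁)
S_s = 0.015×2.2/(1+1.07)×log₁₀(10.5/3.3)
    = 0.01594 × 0.5027 = 0.008014 m

S_s ≈ 8.01 mm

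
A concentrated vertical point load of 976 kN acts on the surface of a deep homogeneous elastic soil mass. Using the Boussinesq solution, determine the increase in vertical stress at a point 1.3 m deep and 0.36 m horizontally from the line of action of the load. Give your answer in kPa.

Boussinesq vertical stress below a point load on an elastic half-space:
Δσ_z = 3P/(2πz²) · [1 + (r/z)²]^(−5/2)
r/z = 0.36/1.3 = 0.27692; [1+(r/z)²]^(−5/2) = 0.83134.
Δσ_z = 3×976/(2π×1.3²) × 0.83134 = 275.74 × 0.83134 = 229.2 kPa

Δσ_z ≈ 229 kPa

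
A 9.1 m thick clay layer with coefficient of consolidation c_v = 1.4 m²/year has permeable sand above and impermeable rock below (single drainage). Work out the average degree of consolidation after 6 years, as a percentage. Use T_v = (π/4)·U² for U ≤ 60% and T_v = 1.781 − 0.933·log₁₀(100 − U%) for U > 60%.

U ≈ 35.9 %

Drainage path length: H_d = H = 9.1 m (single drainage).
T_v = c_v·t/H_d² = 1.4×6/9.1² = 0.10144.
T_v = 0.10144 corresponds to the U ≤ 60% branch:
U = √(4T_v/π) = 0.3594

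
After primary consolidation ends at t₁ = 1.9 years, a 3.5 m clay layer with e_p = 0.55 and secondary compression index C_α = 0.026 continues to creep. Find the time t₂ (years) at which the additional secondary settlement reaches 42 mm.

t₂ ≈ 9.87 years

S_s = C_α·H/(1+e_p)·log₁₀(t₂/t₁) ⇒ log₁₀(t₂/t₁) = S_s·(1+e_p)/(C_α·H).
log₁₀(t₂/t₁) = 0.042 × (1+0.55) / (0.026×3.5) = 0.7154
t₂ = t₁ × 10^0.7154 = 1.9 × 5.193 = 9.866 years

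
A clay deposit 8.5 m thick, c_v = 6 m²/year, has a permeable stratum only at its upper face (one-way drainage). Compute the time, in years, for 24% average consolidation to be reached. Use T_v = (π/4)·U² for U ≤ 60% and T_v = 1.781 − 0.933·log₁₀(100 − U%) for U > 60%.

t ≈ 0.545 years

Drainage path length: H_d = H = 8.5 m (single drainage).
U ≤ 60%: T_v = (π/4)·U² = (π/4)×0.24² = 0.045239.
t = T_v·H_d²/c_v = 0.045239×8.5²/6 = 0.5448 years.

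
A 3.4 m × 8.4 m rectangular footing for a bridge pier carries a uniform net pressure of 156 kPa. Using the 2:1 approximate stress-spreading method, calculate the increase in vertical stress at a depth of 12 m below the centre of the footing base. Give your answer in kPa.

Δσ_z ≈ 14.2 kPa

By the 2:1 method the load spreads at 1 horizontal : 2 vertical, so at depth z the loaded area has grown by z in each plan dimension:
Δσ = qBL/((B+z)(L+z)) = 156×3.4×8.4/((3.4+12)(8.4+12)) = 14.182 kPa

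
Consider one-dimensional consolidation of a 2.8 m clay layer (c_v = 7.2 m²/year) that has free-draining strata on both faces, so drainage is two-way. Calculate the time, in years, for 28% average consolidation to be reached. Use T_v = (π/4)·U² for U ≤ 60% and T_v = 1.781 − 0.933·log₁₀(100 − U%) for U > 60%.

t ≈ 0.0168 years

Drainage path length: H_d = H/2 = 1.4 m (double drainage).
U ≤ 60%: T_v = (π/4)·U² = (π/4)×0.28² = 0.061575.
t = T_v·H_d²/c_v = 0.061575×1.4²/7.2 = 0.01676 years.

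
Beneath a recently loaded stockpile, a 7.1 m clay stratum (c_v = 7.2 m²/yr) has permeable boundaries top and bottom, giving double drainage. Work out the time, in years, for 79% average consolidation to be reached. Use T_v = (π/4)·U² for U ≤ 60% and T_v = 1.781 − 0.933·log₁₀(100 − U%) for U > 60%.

Drainage path length: H_d = H/2 = 3.55 m (double drainage).
U > 60%: T_v = 1.781 − 0.933·log₁₀(100 − 79) = 0.54737.
t = T_v·H_d²/c_v = 0.54737×3.55²/7.2 = 0.9581 years.

t ≈ 0.958 years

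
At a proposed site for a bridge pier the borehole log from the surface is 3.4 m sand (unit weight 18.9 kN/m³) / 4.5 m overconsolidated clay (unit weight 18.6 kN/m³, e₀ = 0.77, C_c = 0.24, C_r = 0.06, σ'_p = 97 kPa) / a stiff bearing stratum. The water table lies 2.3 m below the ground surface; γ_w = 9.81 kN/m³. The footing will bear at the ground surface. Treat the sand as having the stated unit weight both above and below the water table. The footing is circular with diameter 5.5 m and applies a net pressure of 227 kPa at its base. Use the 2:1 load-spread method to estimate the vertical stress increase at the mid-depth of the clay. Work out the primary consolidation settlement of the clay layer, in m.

S_c ≈ 0.0931 m

Mid-depth of clay below the ground surface: z = 3.4 + 4.5/2 = 5.65 m.
Total vertical stress at mid-clay: σ_v = 18.9×3.4 + 18.6×2.25 = 106.11 kPa.
Pore pressure: u = 9.81×(5.65 − 2.3) = 32.864 kPa.
Initial effective stress: σ'_0 = σ_v − u = 106.11 − 32.864 = 73.246 kPa.
Stress increase at mid-clay by the 2:1 spreading method:
Δσ ≈ qD²/(D+z)² = 227×5.5²/(5.5+5.65)² = 55.233 kPa
Final effective stress: σ'_f = 73.246 + 55.233 = 128.48 kPa.
σ'_f = 128.48 > σ'_p = 97 kPa, so the stress path crosses the preconsolidation pressure — recompression up to σ'_p, then virgin compression beyond:
S_c = H/(1+e₀)·[C_r·log₁₀(σ'_p/σ'_0) + C_c·log₁₀(σ'_f/σ'_p)]
    = 4.5/1.77 × [0.06×log₁₀(97/73.246) + 0.24×log₁₀(128.48/97)]
    = 2.5424 × [0.0073193 + 0.029295] = 0.09309 m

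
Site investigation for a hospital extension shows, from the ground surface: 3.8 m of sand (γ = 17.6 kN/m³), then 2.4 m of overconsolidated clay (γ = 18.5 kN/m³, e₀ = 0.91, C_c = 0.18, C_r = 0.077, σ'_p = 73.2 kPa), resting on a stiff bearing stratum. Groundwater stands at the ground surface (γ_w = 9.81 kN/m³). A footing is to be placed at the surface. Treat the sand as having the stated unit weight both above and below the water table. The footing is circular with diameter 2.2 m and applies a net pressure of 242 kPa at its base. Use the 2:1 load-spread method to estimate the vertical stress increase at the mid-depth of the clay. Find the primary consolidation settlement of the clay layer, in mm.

Mid-depth of clay below the ground surface: z = 3.8 + 2.4/2 = 5 m.
Total vertical stress at mid-clay: σ_v = 17.6×3.8 + 18.5×1.2 = 89.08 kPa.
Pore pressure: u = 9.81×(5 − 0) = 49.05 kPa.
Initial effective stress: σ'_0 = σ_v − u = 89.08 − 49.05 = 40.03 kPa.
Stress increase at mid-clay by the 2:1 spreading method:
Δσ ≈ qD²/(D+z)² = 242×2.2²/(2.2+5)² = 22.594 kPa
Final effective stress: σ'_f = 40.03 + 22.594 = 62.624 kPa.
σ'_f = 62.624 ≤ σ'_p = 73.2 kPa, so the clay remains overconsolidated and only the recompression index applies:
S_c = C_r·H/(1+e₀)·log₁₀(σ'_f/σ'_0) = 0.077×2.4/1.91×log₁₀(62.624/40.03)
    = 0.09675 × 0.19436 = 0.0188 m

S_c ≈ 18.8 mm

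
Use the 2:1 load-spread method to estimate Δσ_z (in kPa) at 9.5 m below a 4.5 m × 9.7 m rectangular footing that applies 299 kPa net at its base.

By the 2:1 method the load spreads at 1 horizontal : 2 vertical, so at depth z the loaded area has grown by z in each plan dimension:
Δσ = qBL/((B+z)(L+z)) = 299×4.5×9.7/((4.5+9.5)(9.7+9.5)) = 48.554 kPa

Δσ_z ≈ 48.6 kPa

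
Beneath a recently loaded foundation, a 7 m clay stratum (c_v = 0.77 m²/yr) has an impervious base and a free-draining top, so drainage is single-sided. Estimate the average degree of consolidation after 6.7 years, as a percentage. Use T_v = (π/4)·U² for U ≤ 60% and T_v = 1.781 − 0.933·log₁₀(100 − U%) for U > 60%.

Drainage path length: H_d = H = 7 m (single drainage).
T_v = c_v·t/H_d² = 0.77×6.7/7² = 0.10529.
T_v = 0.10529 corresponds to the U ≤ 60% branch:
U = √(4T_v/π) = 0.3661

U ≈ 36.6 %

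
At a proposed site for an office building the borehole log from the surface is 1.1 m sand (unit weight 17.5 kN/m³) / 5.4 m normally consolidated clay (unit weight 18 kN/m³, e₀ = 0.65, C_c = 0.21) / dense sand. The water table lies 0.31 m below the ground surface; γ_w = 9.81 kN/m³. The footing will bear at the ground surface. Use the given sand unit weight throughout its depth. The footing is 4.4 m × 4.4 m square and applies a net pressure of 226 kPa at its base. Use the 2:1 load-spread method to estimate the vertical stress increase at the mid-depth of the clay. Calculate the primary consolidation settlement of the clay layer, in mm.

Mid-depth of clay below the ground surface: z = 1.1 + 5.4/2 = 3.8 m.
Total vertical stress at mid-clay: σ_v = 17.5×1.1 + 18×2.7 = 67.85 kPa.
Pore pressure: u = 9.81×(3.8 − 0.31) = 34.237 kPa.
Initial effective stress: σ'_0 = σ_v − u = 67.85 − 34.237 = 33.613 kPa.
Stress increase at mid-clay by the 2:1 spreading method:
Δσ = qBL/((B+z)(L+z)) = 226×4.4×4.4/((4.4+3.8)(4.4+3.8)) = 65.071 kPa
Final effective stress: σ'_f = σ'_0 + Δσ = 33.613 + 65.071 = 98.684 kPa.
Normally consolidated clay, so the full stress increment lies on the virgin compression line:
S_c = C_c·H/(1+e₀)·log₁₀(σ'_f/σ'_0) = 0.21×5.4/(1+0.65)×log₁₀(98.684/33.613)
    = 0.68727 × 0.46774 = 0.3215 m

S_c ≈ 321 mm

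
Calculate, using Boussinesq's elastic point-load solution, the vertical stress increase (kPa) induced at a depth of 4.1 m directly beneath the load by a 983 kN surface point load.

Boussinesq vertical stress below a point load on an elastic half-space:
Δσ_z = 3P/(2πz²) · [1 + (r/z)²]^(−5/2)
r/z = 0/4.1 = 0; [1+(r/z)²]^(−5/2) = 1.
Δσ_z = 3×983/(2π×4.1²) × 1 = 27.921 × 1 = 27.92 kPa

Δσ_z ≈ 27.9 kPa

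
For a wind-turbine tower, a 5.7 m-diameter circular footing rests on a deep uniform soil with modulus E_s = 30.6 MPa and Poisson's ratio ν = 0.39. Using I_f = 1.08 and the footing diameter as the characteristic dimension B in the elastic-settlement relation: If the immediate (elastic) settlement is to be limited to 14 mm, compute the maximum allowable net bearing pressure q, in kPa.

q ≈ 82.1 kPa

E_s = 30.6 MPa = 30600 kPa.
S_e = q·B·(1−ν²)/E_s · I_f  ⇒  q = S_e·E_s / (B·(1−ν²)·I_f).
q = 0.014 × 30600 / (5.7 × 0.8479 × 1.08) = 82.07 kPa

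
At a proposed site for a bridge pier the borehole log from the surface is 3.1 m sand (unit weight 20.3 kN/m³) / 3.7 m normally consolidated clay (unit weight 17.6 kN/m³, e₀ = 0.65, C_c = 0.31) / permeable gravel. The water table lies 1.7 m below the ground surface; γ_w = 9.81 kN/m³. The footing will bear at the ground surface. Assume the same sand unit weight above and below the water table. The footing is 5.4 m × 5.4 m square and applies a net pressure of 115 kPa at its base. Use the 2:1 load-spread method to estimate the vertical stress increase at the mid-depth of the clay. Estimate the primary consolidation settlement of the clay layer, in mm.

S_c ≈ 121 mm

Mid-depth of clay below the ground surface: z = 3.1 + 3.7/2 = 4.95 m.
Total vertical stress at mid-clay: σ_v = 20.3×3.1 + 17.6×1.85 = 95.49 kPa.
Pore pressure: u = 9.81×(4.95 − 1.7) = 31.883 kPa.
Initial effective stress: σ'_0 = σ_v − u = 95.49 − 31.883 = 63.607 kPa.
Stress increase at mid-clay by the 2:1 spreading method:
Δσ = qBL/((B+z)(L+z)) = 115×5.4×5.4/((5.4+4.95)(5.4+4.95)) = 31.304 kPa
Final effective stress: σ'_f = σ'_0 + Δσ = 63.607 + 31.304 = 94.911 kPa.
Normally consolidated clay, so the full stress increment lies on the virgin compression line:
S_c = C_c·H/(1+e₀)·log₁₀(σ'_f/σ'_0) = 0.31×3.7/(1+0.65)×log₁₀(94.911/63.607)
    = 0.69515 × 0.17381 = 0.1208 m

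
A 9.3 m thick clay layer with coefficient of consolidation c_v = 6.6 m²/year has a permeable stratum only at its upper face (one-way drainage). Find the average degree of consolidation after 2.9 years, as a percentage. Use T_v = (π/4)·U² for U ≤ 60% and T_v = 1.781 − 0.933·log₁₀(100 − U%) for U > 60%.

U ≈ 53.1 %

Drainage path length: H_d = H = 9.3 m (single drainage).
T_v = c_v·t/H_d² = 6.6×2.9/9.3² = 0.2213.
T_v = 0.2213 corresponds to the U ≤ 60% branch:
U = √(4T_v/π) = 0.5308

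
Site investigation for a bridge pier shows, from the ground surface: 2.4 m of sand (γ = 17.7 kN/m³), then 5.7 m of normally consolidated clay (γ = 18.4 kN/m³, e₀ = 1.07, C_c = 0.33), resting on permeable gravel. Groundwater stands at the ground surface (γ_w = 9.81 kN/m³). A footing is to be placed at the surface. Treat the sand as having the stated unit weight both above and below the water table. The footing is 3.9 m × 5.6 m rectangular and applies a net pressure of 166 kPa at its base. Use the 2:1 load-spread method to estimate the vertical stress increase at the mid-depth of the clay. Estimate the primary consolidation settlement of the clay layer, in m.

Mid-depth of clay below the ground surface: z = 2.4 + 5.7/2 = 5.25 m.
Total vertical stress at mid-clay: σ_v = 17.7×2.4 + 18.4×2.85 = 94.92 kPa.
Pore pressure: u = 9.81×(5.25 − 0) = 51.503 kPa.
Initial effective stress: σ'_0 = σ_v − u = 94.92 − 51.503 = 43.417 kPa.
Stress increase at mid-clay by the 2:1 spreading method:
Δσ = qBL/((B+z)(L+z)) = 166×3.9×5.6/((3.9+5.25)(5.6+5.25)) = 36.518 kPa
Final effective stress: σ'_f = σ'_0 + Δσ = 43.417 + 36.518 = 79.935 kPa.
Normally consolidated clay, so the full stress increment lies on the virgin compression line:
S_c = C_c·H/(1+e₀)·log₁₀(σ'_f/σ'_0) = 0.33×5.7/(1+1.07)×log₁₀(79.935/43.417)
    = 0.9087 × 0.26508 = 0.2409 m

S_c ≈ 0.241 m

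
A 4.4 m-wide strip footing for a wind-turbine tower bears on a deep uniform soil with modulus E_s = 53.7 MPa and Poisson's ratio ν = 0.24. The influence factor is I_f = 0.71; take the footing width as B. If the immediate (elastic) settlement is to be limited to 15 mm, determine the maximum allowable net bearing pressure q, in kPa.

q ≈ 274 kPa

E_s = 53.7 MPa = 53700 kPa.
S_e = q·B·(1−ν²)/E_s · I_f  ⇒  q = S_e·E_s / (B·(1−ν²)·I_f).
q = 0.015 × 53700 / (4.4 × 0.9424 × 0.71) = 273.6 kPa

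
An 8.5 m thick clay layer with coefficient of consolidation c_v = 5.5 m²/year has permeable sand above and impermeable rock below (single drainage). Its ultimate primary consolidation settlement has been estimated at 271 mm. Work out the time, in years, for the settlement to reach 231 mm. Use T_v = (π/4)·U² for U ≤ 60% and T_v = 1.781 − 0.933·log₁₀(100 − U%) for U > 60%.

t ≈ 9.07 years

Drainage path length: H_d = H = 8.5 m (single drainage).
U = S(t)/S_ult = 231/271 = 0.8524.
U > 60%: T_v = 1.781 − 0.933·log₁₀(100 − 85.24) = 0.69024.
t = T_v·H_d²/c_v = 0.69024×8.5²/5.5 = 9.067 years.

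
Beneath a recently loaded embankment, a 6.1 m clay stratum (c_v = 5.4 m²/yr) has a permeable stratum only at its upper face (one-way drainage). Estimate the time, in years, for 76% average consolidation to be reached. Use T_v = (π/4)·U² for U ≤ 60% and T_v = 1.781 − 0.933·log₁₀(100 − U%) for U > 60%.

t ≈ 3.4 years

Drainage path length: H_d = H = 6.1 m (single drainage).
U > 60%: T_v = 1.781 − 0.933·log₁₀(100 − 76) = 0.49326.
t = T_v·H_d²/c_v = 0.49326×6.1²/5.4 = 3.399 years.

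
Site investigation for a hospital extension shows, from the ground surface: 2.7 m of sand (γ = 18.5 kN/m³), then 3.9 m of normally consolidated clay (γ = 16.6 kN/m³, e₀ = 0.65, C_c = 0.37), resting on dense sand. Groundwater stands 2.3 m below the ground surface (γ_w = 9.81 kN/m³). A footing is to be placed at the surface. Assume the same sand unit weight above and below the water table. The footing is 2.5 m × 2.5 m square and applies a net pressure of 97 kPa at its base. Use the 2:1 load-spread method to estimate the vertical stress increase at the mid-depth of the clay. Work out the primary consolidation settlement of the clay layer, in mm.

S_c ≈ 69.3 mm

Mid-depth of clay below the ground surface: z = 2.7 + 3.9/2 = 4.65 m.
Total vertical stress at mid-clay: σ_v = 18.5×2.7 + 16.6×1.95 = 82.32 kPa.
Pore pressure: u = 9.81×(4.65 − 2.3) = 23.054 kPa.
Initial effective stress: σ'_0 = σ_v − u = 82.32 − 23.054 = 59.266 kPa.
Stress increase at mid-clay by the 2:1 spreading method:
Δσ = qBL/((B+z)(L+z)) = 97×2.5×2.5/((2.5+4.65)(2.5+4.65)) = 11.859 kPa
Final effective stress: σ'_f = σ'_0 + Δσ = 59.266 + 11.859 = 71.125 kPa.
Normally consolidated clay, so the full stress increment lies on the virgin compression line:
S_c = C_c·H/(1+e₀)·log₁₀(σ'_f/σ'_0) = 0.37×3.9/(1+0.65)×log₁₀(71.125/59.266)
    = 0.87455 × 0.079217 = 0.06928 m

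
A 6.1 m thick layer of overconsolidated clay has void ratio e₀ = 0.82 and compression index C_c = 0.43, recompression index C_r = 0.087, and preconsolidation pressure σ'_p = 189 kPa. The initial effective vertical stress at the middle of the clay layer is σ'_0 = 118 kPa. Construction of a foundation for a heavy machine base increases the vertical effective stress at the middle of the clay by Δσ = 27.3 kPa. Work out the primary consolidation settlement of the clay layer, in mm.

Final effective stress: σ'_f = 118 + 27.3 = 145.3 kPa.
σ'_f = 145.3 ≤ σ'_p = 189 kPa, so the clay remains overconsolidated and only the recompression index applies:
S_c = C_r·H/(1+e₀)·log₁₀(σ'_f/σ'_0) = 0.087×6.1/1.82×log₁₀(145.3/118)
    = 0.29159 × 0.090384 = 0.02635 m

S_c ≈ 26.4 mm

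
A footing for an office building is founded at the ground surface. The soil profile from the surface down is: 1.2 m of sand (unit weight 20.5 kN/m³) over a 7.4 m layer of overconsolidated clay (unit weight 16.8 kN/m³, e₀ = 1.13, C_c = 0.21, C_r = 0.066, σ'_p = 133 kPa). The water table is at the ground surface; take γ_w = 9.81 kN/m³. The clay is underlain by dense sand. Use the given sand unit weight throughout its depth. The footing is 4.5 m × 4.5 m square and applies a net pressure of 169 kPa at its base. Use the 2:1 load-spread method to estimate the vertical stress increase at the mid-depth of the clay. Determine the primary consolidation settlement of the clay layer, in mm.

S_c ≈ 69.1 mm

Mid-depth of clay below the ground surface: z = 1.2 + 7.4/2 = 4.9 m.
Total vertical stress at mid-clay: σ_v = 20.5×1.2 + 16.8×3.7 = 86.76 kPa.
Pore pressure: u = 9.81×(4.9 − 0) = 48.069 kPa.
Initial effective stress: σ'_0 = σ_v − u = 86.76 − 48.069 = 38.691 kPa.
Stress increase at mid-clay by the 2:1 spreading method:
Δσ = qBL/((B+z)(L+z)) = 169×4.5×4.5/((4.5+4.9)(4.5+4.9)) = 38.731 kPa
Final effective stress: σ'_f = 38.691 + 38.731 = 77.422 kPa.
σ'_f = 77.422 ≤ σ'_p = 133 kPa, so the clay remains overconsolidated and only the recompression index applies:
S_c = C_r·H/(1+e₀)·log₁₀(σ'_f/σ'_0) = 0.066×7.4/2.13×log₁₀(77.422/38.691)
    = 0.2293 × 0.30125 = 0.06908 m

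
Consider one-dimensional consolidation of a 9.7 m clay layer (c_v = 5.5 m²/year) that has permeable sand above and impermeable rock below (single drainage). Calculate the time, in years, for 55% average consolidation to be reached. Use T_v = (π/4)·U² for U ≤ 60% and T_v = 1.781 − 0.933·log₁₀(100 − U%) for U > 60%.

t ≈ 4.06 years

Drainage path length: H_d = H = 9.7 m (single drainage).
U ≤ 60%: T_v = (π/4)·U² = (π/4)×0.55² = 0.23758.
t = T_v·H_d²/c_v = 0.23758×9.7²/5.5 = 4.064 years.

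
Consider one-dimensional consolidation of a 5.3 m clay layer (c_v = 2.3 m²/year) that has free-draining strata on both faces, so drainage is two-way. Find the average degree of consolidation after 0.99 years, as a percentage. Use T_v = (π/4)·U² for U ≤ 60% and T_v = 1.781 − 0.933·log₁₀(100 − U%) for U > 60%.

U ≈ 63.6 %

Drainage path length: H_d = H/2 = 2.65 m (double drainage).
T_v = c_v·t/H_d² = 2.3×0.99/2.65² = 0.32424.
T_v = 0.32424 corresponds to the U > 60% branch:
U = 1 − 10^((1.781 − T_v)/0.933)/100 = 0.6358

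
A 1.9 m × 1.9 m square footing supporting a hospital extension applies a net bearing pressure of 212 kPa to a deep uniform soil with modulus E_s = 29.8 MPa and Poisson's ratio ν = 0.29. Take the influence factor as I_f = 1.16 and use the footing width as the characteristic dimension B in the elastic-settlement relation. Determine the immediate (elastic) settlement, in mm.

S_e ≈ 14.4 mm

Immediate (elastic) settlement: S_e = q·B·(1−ν²)/E_s · I_f.
E_s = 29.8 MPa = 29800 kPa.
S_e = 212 × 1.9 × (1 − 0.29²) / 29800 × 1.16
    = 212 × 1.9 × 0.9159 / 29800 × 1.16
    = 0.01436 m = 14.36 mm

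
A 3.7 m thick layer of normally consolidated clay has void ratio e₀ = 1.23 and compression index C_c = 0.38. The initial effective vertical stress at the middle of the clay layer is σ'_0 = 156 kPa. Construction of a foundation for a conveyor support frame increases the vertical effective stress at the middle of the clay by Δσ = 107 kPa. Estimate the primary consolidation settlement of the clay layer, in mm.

Final effective stress: σ'_f = σ'_0 + Δσ = 156 + 107 = 263 kPa.
Normally consolidated clay, so the full stress increment lies on the virgin compression line:
S_c = C_c·H/(1+e₀)·log₁₀(σ'_f/σ'_0) = 0.38×3.7/(1+1.23)×log₁₀(263/156)
    = 0.63049 × 0.22683 = 0.143 m

S_c ≈ 143 mm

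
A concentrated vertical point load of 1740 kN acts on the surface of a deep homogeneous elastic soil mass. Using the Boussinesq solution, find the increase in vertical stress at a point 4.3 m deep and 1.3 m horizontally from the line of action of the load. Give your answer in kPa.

Δσ_z ≈ 36.1 kPa

Boussinesq vertical stress below a point load on an elastic half-space:
Δσ_z = 3P/(2πz²) · [1 + (r/z)²]^(−5/2)
r/z = 1.3/4.3 = 0.30233; [1+(r/z)²]^(−5/2) = 0.8036.
Δσ_z = 3×1740/(2π×4.3²) × 0.8036 = 44.932 × 0.8036 = 36.11 kPa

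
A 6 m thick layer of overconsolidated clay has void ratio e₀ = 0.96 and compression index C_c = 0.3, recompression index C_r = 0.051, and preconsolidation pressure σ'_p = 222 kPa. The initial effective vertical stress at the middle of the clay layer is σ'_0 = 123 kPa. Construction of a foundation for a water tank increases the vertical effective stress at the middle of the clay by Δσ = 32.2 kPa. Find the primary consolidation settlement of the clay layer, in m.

Final effective stress: σ'_f = 123 + 32.2 = 155.2 kPa.
σ'_f = 155.2 ≤ σ'_p = 222 kPa, so the clay remains overconsolidated and only the recompression index applies:
S_c = C_r·H/(1+e₀)·log₁₀(σ'_f/σ'_0) = 0.051×6/1.96×log₁₀(155.2/123)
    = 0.15612 × 0.10099 = 0.01577 m

S_c ≈ 0.0158 m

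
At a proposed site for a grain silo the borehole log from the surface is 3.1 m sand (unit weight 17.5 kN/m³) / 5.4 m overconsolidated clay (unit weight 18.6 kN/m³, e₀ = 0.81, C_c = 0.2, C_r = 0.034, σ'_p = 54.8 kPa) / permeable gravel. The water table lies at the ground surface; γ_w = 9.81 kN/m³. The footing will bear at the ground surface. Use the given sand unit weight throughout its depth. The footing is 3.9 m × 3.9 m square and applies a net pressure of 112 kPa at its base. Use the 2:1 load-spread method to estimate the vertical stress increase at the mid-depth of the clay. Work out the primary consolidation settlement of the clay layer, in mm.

Mid-depth of clay below the ground surface: z = 3.1 + 5.4/2 = 5.8 m.
Total vertical stress at mid-clay: σ_v = 17.5×3.1 + 18.6×2.7 = 104.47 kPa.
Pore pressure: u = 9.81×(5.8 − 0) = 56.898 kPa.
Initial effective stress: σ'_0 = σ_v − u = 104.47 − 56.898 = 47.572 kPa.
Stress increase at mid-clay by the 2:1 spreading method:
Δσ = qBL/((B+z)(L+z)) = 112×3.9×3.9/((3.9+5.8)(3.9+5.8)) = 18.105 kPa
Final effective stress: σ'_f = 47.572 + 18.105 = 65.677 kPa.
σ'_f = 65.677 > σ'_p = 54.8 kPa, so the stress path crosses the preconsolidation pressure — recompression up to σ'_p, then virgin compression beyond:
S_c = H/(1+e₀)·[C_r·log₁₀(σ'_p/σ'_0) + C_c·log₁₀(σ'_f/σ'_p)]
    = 5.4/1.81 × [0.034×log₁₀(54.8/47.572) + 0.2×log₁₀(65.677/54.8)]
    = 2.9834 × [0.0020886 + 0.015727] = 0.05315 m

S_c ≈ 53.2 mm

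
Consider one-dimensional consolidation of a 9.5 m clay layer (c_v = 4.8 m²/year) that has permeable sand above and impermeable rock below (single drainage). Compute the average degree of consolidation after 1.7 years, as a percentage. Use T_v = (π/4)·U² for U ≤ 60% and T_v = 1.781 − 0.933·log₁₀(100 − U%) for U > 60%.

Drainage path length: H_d = H = 9.5 m (single drainage).
T_v = c_v·t/H_d² = 4.8×1.7/9.5² = 0.090416.
T_v = 0.090416 corresponds to the U ≤ 60% branch:
U = √(4T_v/π) = 0.3393

U ≈ 33.9 %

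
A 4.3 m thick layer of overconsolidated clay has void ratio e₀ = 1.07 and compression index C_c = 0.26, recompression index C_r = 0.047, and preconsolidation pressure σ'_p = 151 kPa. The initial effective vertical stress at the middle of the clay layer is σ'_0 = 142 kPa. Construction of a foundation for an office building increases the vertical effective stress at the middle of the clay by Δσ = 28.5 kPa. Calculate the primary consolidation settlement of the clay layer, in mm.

S_c ≈ 31.1 mm

Final effective stress: σ'_f = 142 + 28.5 = 170.5 kPa.
σ'_f = 170.5 > σ'_p = 151 kPa, so the stress path crosses the preconsolidation pressure — recompression up to σ'_p, then virgin compression beyond:
S_c = H/(1+e₀)·[C_r·log₁₀(σ'_p/σ'_0) + C_c·log₁₀(σ'_f/σ'_p)]
    = 4.3/2.07 × [0.047×log₁₀(151/142) + 0.26×log₁₀(170.5/151)]
    = 2.0773 × [0.0012544 + 0.013714] = 0.03109 m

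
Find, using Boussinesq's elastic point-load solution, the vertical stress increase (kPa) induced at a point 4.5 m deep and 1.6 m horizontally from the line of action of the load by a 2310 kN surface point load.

Δσ_z ≈ 40.4 kPa

Boussinesq vertical stress below a point load on an elastic half-space:
Δσ_z = 3P/(2πz²) · [1 + (r/z)²]^(−5/2)
r/z = 1.6/4.5 = 0.35556; [1+(r/z)²]^(−5/2) = 0.74259.
Δσ_z = 3×2310/(2π×4.5²) × 0.74259 = 54.466 × 0.74259 = 40.45 kPa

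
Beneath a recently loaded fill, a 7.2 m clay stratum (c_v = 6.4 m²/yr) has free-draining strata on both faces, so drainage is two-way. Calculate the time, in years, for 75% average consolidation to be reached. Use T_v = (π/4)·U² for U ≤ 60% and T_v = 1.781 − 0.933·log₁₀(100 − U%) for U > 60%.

Drainage path length: H_d = H/2 = 3.6 m (double drainage).
U > 60%: T_v = 1.781 − 0.933·log₁₀(100 − 75) = 0.47672.
t = T_v·H_d²/c_v = 0.47672×3.6²/6.4 = 0.9654 years.

t ≈ 0.965 years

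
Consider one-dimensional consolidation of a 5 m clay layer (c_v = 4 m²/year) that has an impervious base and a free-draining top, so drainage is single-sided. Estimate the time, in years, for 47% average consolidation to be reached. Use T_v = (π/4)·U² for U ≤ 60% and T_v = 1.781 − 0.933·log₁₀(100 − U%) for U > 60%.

t ≈ 1.08 years

Drainage path length: H_d = H = 5 m (single drainage).
U ≤ 60%: T_v = (π/4)·U² = (π/4)×0.47² = 0.17349.
t = T_v·H_d²/c_v = 0.17349×5²/4 = 1.084 years.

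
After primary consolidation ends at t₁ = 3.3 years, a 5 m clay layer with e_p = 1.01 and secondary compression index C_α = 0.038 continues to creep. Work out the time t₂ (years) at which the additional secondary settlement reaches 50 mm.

S_s = C_α·H/(1+e_p)·log₁₀(t₂/t₁) ⇒ log₁₀(t₂/t₁) = S_s·(1+e_p)/(C_α·H).
log₁₀(t₂/t₁) = 0.05 × (1+1.01) / (0.038×5) = 0.5289
t₂ = t₁ × 10^0.5289 = 3.3 × 3.38 = 11.15 years

t₂ ≈ 11.2 years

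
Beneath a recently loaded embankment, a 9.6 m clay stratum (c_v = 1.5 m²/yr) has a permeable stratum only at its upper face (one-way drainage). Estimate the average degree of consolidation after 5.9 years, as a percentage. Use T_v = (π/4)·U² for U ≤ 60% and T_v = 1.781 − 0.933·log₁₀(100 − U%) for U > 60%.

Drainage path length: H_d = H = 9.6 m (single drainage).
T_v = c_v·t/H_d² = 1.5×5.9/9.6² = 0.096029.
T_v = 0.096029 corresponds to the U ≤ 60% branch:
U = √(4T_v/π) = 0.3497

U ≈ 35 %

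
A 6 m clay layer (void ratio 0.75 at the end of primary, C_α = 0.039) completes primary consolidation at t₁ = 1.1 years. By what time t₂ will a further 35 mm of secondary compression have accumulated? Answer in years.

S_s = C_α·H/(1+e_p)·log₁₀(t₂/t₁) ⇒ log₁₀(t₂/t₁) = S_s·(1+e_p)/(C_α·H).
log₁₀(t₂/t₁) = 0.035 × (1+0.75) / (0.039×6) = 0.2618
t₂ = t₁ × 10^0.2618 = 1.1 × 1.827 = 2.01 years

t₂ ≈ 2.01 years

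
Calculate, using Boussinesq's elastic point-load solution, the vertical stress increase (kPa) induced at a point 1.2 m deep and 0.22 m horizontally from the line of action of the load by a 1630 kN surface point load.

Boussinesq vertical stress below a point load on an elastic half-space:
Δσ_z = 3P/(2πz²) · [1 + (r/z)²]^(−5/2)
r/z = 0.22/1.2 = 0.18333; [1+(r/z)²]^(−5/2) = 0.92068.
Δσ_z = 3×1630/(2π×1.2²) × 0.92068 = 540.46 × 0.92068 = 497.6 kPa

Δσ_z ≈ 498 kPa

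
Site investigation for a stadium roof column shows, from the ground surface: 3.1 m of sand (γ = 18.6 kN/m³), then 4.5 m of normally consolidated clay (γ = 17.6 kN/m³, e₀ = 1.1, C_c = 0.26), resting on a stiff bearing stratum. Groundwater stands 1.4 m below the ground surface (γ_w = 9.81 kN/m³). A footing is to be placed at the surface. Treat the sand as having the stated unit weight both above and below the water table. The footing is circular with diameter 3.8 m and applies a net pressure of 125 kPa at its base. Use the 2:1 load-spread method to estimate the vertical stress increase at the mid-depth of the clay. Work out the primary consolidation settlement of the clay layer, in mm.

Mid-depth of clay below the ground surface: z = 3.1 + 4.5/2 = 5.35 m.
Total vertical stress at mid-clay: σ_v = 18.6×3.1 + 17.6×2.25 = 97.26 kPa.
Pore pressure: u = 9.81×(5.35 − 1.4) = 38.75 kPa.
Initial effective stress: σ'_0 = σ_v − u = 97.26 − 38.75 = 58.51 kPa.
Stress increase at mid-clay by the 2:1 spreading method:
Δσ ≈ qD²/(D+z)² = 125×3.8²/(3.8+5.35)² = 21.559 kPa
Final effective stress: σ'_f = σ'_0 + Δσ = 58.51 + 21.559 = 80.069 kPa.
Normally consolidated clay, so the full stress increment lies on the virgin compression line:
S_c = C_c·H/(1+e₀)·log₁₀(σ'_f/σ'_0) = 0.26×4.5/(1+1.1)×log₁₀(80.069/58.51)
    = 0.55714 × 0.13623 = 0.0759 m

S_c ≈ 75.9 mm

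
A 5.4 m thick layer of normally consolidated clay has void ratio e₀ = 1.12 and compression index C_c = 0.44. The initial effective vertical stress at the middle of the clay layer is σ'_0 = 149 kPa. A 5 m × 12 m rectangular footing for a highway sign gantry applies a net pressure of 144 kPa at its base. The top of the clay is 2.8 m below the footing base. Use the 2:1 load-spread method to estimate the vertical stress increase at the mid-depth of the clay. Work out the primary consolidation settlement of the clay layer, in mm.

Mid-depth of clay below the footing base: z = 2.8 + 5.4/2 = 5.5 m.
Stress increase at mid-clay by the 2:1 spreading method:
Δσ = qBL/((B+z)(L+z)) = 144×5×12/((5+5.5)(12+5.5)) = 47.02 kPa
Final effective stress: σ'_f = σ'_0 + Δσ = 149 + 47.02 = 196.02 kPa.
Normally consolidated clay, so the full stress increment lies on the virgin compression line:
S_c = C_c·H/(1+e₀)·log₁₀(σ'_f/σ'_0) = 0.44×5.4/(1+1.12)×log₁₀(196.02/149)
    = 1.1208 × 0.11911 = 0.1335 m

S_c ≈ 133 mm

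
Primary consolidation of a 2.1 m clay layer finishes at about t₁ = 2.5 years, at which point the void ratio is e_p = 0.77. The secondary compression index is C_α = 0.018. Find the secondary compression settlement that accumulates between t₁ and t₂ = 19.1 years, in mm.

S_s ≈ 18.9 mm

Secondary compression: S_s = C_α·H/(1+e_p)·log₁₀(t₂/t₁)
S_s = 0.018×2.1/(1+0.77)×log₁₀(19.1/2.5)
    = 0.02136 × 0.8831 = 0.01886 m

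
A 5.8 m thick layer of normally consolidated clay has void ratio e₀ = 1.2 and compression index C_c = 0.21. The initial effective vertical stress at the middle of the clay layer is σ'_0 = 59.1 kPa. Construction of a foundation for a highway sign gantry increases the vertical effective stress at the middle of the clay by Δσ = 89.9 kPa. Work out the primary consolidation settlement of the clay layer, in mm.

S_c ≈ 222 mm

Final effective stress: σ'_f = σ'_0 + Δσ = 59.1 + 89.9 = 149 kPa.
Normally consolidated clay, so the full stress increment lies on the virgin compression line:
S_c = C_c·H/(1+e₀)·log₁₀(σ'_f/σ'_0) = 0.21×5.8/(1+1.2)×log₁₀(149/59.1)
    = 0.55364 × 0.4016 = 0.2223 m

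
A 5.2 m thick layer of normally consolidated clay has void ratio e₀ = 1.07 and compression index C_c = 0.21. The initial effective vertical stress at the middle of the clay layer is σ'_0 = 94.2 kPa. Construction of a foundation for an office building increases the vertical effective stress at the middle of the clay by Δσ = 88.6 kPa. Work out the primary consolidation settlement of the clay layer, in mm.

S_c ≈ 152 mm

Final effective stress: σ'_f = σ'_0 + Δσ = 94.2 + 88.6 = 182.8 kPa.
Normally consolidated clay, so the full stress increment lies on the virgin compression line:
S_c = C_c·H/(1+e₀)·log₁₀(σ'_f/σ'_0) = 0.21×5.2/(1+1.07)×log₁₀(182.8/94.2)
    = 0.52754 × 0.28793 = 0.1519 m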